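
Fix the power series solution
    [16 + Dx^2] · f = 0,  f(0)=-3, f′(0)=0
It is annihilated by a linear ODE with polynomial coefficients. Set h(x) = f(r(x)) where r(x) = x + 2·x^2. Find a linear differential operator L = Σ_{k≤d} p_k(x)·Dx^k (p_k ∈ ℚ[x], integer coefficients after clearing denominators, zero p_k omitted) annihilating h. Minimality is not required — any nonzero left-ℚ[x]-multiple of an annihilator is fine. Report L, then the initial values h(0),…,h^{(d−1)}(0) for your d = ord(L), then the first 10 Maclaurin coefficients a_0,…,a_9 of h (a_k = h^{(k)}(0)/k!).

f: a_k = -3, 0, 24, 0, -32, 0, 256/15, 0, -512/105, 0, …
L₀ from L_f via x↦r, Dx↦r'^{-1}Dx.
L = (16 + 192·x + 768·x^2 + 1024·x^3) - 4·Dx + (1 + 4·x)·Dx^2  (order 2).
h: a_k = -3, 0, 24, 96, 64, -256, -11264/15, -4096/5, 53248/105, 278528/105, …
ICs: h(0) = -3, h′(0) = 0.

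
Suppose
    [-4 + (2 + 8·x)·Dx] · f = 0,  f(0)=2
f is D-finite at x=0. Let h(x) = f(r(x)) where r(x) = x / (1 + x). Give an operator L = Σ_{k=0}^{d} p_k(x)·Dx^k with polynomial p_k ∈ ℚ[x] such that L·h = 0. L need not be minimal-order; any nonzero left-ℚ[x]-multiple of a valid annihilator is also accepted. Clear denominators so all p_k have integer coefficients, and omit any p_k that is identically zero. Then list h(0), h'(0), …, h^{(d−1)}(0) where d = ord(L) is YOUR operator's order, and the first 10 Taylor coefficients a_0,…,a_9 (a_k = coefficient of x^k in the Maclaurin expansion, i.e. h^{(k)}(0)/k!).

L = -2 + (1 + 6·x + 5·x^2)·Dx  (order 1).
h: a_k = 2, 4, -8, 20, -60, 204, -752, 2924, -11800, 48940, …
ICs: h(0) = 2.

f: a_k = 2, 4, -4, 8, -20, 56, -168, 528, -1716, 5720, …
f∘r: x↦r, Dx↦Dx/r' in L_f ⇒ L₀.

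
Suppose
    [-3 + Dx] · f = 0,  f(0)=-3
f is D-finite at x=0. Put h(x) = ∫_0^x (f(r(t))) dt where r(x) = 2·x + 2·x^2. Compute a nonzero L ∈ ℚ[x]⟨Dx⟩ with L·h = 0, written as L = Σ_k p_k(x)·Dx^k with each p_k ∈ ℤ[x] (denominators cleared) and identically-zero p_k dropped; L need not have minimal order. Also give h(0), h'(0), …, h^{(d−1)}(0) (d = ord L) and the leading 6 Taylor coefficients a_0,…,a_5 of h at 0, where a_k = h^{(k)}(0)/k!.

f: a_k = -3, -9, -27/2, -27/2, -81/8, -243/40, …
h₀=f(r): pull back L_f along r ⇒ L₀.
h=∫₀ˣh₀: take L = L₀·Dx.
L = (-6 - 12·x)·Dx + Dx^2  (order 2).
h: a_k = 0, -3, -9, -24, -54, -108, …
ICs: h(0) = 0, h′(0) = -3.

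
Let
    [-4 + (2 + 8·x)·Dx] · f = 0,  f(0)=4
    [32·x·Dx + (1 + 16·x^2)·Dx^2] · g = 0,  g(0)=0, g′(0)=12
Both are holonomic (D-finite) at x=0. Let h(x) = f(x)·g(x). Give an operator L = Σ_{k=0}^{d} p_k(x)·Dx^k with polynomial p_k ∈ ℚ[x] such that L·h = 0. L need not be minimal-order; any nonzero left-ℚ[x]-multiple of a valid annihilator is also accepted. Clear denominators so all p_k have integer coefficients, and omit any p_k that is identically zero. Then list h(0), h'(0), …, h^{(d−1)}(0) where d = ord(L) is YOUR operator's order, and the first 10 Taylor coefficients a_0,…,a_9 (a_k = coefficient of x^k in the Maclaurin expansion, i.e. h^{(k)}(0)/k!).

L = (12 - 64·x - 64·x^2) + (-4 + 16·x + 192·x^2 + 256·x^3)·Dx + (1 + 8·x + 32·x^2 + 128·x^3 + 256·x^4)·Dx^2  (order 2).
h: a_k = 0, 48, 96, -352, -320, 12448/5, 26176/5, -1206592/35, -1429376/35, 7590304/21, …
ICs: h(0) = 0, h′(0) = 48.

f: a_k = 4, 8, -8, 16, -40, 112, -336, 1056, -3432, 11440, …
g: a_k = 0, 12, 0, -64, 0, 3072/5, 0, -49152/7, 0, 262144/3, …
h₀=f·g: eliminate ⇒ L₀, order ≤ 1·2.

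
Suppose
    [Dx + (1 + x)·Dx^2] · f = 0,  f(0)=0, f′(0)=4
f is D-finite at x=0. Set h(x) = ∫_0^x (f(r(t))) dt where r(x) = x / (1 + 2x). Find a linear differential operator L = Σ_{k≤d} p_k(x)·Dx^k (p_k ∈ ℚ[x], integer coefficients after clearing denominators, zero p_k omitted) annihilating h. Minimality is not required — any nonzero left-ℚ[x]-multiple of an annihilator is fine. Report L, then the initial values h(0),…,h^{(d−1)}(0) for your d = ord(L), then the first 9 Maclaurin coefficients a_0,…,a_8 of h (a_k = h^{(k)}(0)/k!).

L = (5 + 12·x)·Dx^2 + (1 + 5·x + 6·x^2)·Dx^3  (order 3).
h: a_k = 0, 0, 2, -10/3, 19/3, -13, 422/15, -190/3, 2059/14, …
ICs: h(0) = 0, h′(0) = 0, h′′(0) = 4.

f: a_k = 0, 4, -2, 4/3, -1, 4/5, -2/3, 4/7, -1/2, …
Substitute x→r, Dx→(1/r')Dx; clear ⇒ L₀.
h=∫₀ˣh₀: take L = L₀·Dx.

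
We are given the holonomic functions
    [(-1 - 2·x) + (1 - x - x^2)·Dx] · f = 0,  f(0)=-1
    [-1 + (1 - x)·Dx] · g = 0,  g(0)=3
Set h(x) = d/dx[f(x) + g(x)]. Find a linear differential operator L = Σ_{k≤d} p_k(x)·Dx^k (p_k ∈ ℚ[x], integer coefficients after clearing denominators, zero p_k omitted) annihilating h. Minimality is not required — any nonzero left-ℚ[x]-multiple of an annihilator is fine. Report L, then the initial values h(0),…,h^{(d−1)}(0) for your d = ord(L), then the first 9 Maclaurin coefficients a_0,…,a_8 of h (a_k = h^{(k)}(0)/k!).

f: a_k = -1, -1, -2, -3, -5, -8, -13, -21, -34, …
g: a_k = 3, 3, 3, 3, 3, 3, 3, 3, 3, …
f+g: L₀ = lclm(L_f,L_g), ord ≤ 1+1.
h₀' ⇒ L via d/dx closure of L₀.
L = (-6 - 24·x - 24·x^3 + 6·x^4) + (6 + 6·x - 6·x^2 - 21·x^4 + 6·x^5)·Dx + (-1 + 2·x - 3·x^2 + 6·x^3 - 2·x^4 - 3·x^5 + x^6)·Dx^2  (order 2).
h: a_k = 2, 2, 0, -8, -25, -60, -126, -248, -468, …
ICs: h(0) = 2, h′(0) = 2.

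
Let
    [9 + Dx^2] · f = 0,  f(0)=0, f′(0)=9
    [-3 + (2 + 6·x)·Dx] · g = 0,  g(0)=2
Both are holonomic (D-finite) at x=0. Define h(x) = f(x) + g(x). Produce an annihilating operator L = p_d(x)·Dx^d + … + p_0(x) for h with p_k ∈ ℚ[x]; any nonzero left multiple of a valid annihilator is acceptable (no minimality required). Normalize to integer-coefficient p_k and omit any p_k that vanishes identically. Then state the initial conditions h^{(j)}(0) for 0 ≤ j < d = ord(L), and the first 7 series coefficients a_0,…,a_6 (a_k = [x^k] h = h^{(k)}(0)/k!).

f: a_k = 0, 9, 0, -27/2, 0, 243/40, 0, …
g: a_k = 2, 3, -9/4, 27/8, -405/64, 1701/128, -15309/512, …
Sum ⇒ L₀ = lclm(L_f,L_g) in ℚ(x)⟨Dx⟩.
L = (-63 - 216·x - 324·x^2) + (18 + 198·x + 648·x^2 + 648·x^3)·Dx + (-7 - 24·x - 36·x^2)·Dx^2 + (2 + 22·x + 72·x^2 + 72·x^3)·Dx^3  (order 3).
h: a_k = 2, 12, -9/4, -81/8, -405/64, 12393/640, -15309/512, …
ICs: h(0) = 2, h′(0) = 12, h′′(0) = -9/2.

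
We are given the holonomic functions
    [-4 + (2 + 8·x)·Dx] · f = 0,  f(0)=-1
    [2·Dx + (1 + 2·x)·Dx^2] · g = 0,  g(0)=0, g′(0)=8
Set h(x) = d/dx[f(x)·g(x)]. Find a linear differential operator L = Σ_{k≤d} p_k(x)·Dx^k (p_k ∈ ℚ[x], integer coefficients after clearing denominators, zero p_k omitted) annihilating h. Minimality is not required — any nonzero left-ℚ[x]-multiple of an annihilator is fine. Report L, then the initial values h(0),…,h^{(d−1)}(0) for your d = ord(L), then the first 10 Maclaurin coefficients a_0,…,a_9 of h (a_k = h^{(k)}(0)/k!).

L = (2 + 16·x + 8·x^2) + (7 + 54·x + 120·x^2 + 64·x^3)·Dx + (1 + 11·x + 42·x^2 + 64·x^3 + 32·x^4)·Dx^2  (order 2).
h: a_k = -8, -16, 64, -640/3, 2096/3, -11616/5, 39552/5, -965632/35, 688048/7, -22454176/63, …
ICs: h(0) = -8, h′(0) = -16.

f: a_k = -1, -2, 2, -4, 10, -28, 84, -264, 858, -2860, …
g: a_k = 0, 8, -8, 32/3, -16, 128/5, -128/3, 512/7, -128, 2048/9, …
Sym-product of L_f,L_g gives L₀ (≤ ord 2).
h=h₀': d/dx-closure on L₀ ⇒ L.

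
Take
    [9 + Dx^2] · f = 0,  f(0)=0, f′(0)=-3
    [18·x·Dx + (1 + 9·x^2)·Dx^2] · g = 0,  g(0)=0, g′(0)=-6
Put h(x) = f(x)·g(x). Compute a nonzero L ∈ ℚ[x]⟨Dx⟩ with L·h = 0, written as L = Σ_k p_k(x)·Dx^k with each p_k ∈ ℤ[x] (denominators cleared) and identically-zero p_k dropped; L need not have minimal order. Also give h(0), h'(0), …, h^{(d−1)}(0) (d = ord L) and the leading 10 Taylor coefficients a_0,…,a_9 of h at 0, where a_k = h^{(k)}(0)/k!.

L = (810 + 18954·x^2 + 72171·x^4 + 236196·x^6 + 531441·x^8) + (972·x + 14580·x^3 + 78732·x^5 + 236196·x^7)·Dx + (108 + 2592·x^2 + 13122·x^4 + 52488·x^6 + 118098·x^8)·Dx^2 + (108·x + 1620·x^3 + 8748·x^5 + 26244·x^7)·Dx^3 + (2 + 54·x^2 + 567·x^4 + 2916·x^6 + 6561·x^8)·Dx^4  (order 4).
h: a_k = 0, 0, 18, 0, -81, 0, 1539/4, 0, -94041/40, 0, …
ICs: h(0) = 0, h′(0) = 0, h′′(0) = 36, h′′′(0) = 0.

f: a_k = 0, -3, 0, 9/2, 0, -81/40, 0, 243/560, 0, -243/4480, …
g: a_k = 0, -6, 0, 18, 0, -486/5, 0, 4374/7, 0, -4374, …
Product ⇒ symmetric product L₀, ord ≤ 4.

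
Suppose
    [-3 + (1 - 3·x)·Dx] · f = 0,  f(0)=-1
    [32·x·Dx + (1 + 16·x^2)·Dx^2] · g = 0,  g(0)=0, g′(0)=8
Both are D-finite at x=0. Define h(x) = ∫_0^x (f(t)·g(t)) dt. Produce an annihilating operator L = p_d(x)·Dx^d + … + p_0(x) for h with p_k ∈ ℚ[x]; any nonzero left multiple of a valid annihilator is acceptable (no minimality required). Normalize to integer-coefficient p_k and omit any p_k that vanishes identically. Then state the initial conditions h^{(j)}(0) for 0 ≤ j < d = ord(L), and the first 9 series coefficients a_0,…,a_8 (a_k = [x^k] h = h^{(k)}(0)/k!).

L = 96·x·Dx + (6 - 32·x + 192·x^2)·Dx^2 + (-1 + 3·x - 16·x^2 + 48·x^3)·Dx^3  (order 3).
h: a_k = 0, 0, -4, -8, -22/3, -88/5, -1684/15, -10104/35, -6043/35, …
ICs: h(0) = 0, h′(0) = 0, h′′(0) = -8.

f: a_k = -1, -3, -9, -27, -81, -243, -729, -2187, -6561, …
g: a_k = 0, 8, 0, -128/3, 0, 2048/5, 0, -32768/7, 0, …
Sym-product of L_f,L_g gives L₀ (≤ ord 2).
h=∫h₀ ⇒ L = L₀·Dx.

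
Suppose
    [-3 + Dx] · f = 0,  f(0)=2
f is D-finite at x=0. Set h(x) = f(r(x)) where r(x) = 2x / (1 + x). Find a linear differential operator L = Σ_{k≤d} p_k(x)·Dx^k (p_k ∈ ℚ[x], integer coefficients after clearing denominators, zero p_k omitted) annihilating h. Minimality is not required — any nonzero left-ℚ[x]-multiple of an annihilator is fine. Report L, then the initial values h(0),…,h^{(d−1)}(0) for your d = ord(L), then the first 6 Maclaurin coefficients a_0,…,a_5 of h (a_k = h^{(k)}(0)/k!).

f: a_k = 2, 6, 9, 9, 27/4, 81/20, …
Substitute x→r, Dx→(1/r')Dx; clear ⇒ L₀.
L = -6 + (1 + 2·x + x^2)·Dx  (order 1).
h: a_k = 2, 12, 24, 12, -12, -12/5, …
ICs: h(0) = 2.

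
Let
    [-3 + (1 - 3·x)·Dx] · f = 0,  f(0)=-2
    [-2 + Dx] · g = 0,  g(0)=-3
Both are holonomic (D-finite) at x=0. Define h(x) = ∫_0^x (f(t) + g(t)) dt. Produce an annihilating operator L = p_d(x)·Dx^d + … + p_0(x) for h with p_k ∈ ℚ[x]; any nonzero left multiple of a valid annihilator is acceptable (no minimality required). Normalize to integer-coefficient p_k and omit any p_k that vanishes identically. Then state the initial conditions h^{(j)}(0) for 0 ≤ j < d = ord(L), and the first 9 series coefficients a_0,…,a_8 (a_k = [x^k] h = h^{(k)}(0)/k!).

f: a_k = -2, -6, -18, -54, -162, -486, -1458, -4374, -13122, …
g: a_k = -3, -6, -6, -4, -2, -4/5, -4/15, -8/105, -2/105, …
f+g: L₀ = lclm(L_f,L_g), ord ≤ 1+1.
∫: right-multiply L₀ by Dx.
L = (-24 - 36·x)·Dx + (14 + 24·x - 36·x^2)·Dx^2 + (-1 - 3·x + 18·x^2)·Dx^3  (order 3).
h: a_k = 0, -5, -6, -8, -29/2, -164/5, -1217/15, -21874/105, -229639/420, …
ICs: h(0) = 0, h′(0) = -5, h′′(0) = -12.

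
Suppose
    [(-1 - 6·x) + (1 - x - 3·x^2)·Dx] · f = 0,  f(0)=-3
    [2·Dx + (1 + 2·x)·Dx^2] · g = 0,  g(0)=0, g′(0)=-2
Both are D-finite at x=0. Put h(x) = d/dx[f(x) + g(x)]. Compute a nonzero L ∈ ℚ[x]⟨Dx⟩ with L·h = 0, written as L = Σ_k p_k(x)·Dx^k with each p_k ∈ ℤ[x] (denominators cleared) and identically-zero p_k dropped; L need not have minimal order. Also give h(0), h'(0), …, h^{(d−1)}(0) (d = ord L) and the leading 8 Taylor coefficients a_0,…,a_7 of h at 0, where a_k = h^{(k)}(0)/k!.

f: a_k = -3, -3, -12, -21, -57, -120, -291, -651, …
g: a_k = 0, -2, 2, -8/3, 4, -32/5, 32/3, -128/7, …
h₀=f+g: left-lcm gives L₀, ord ≤ 3.
h=h₀': d/dx-closure on L₀ ⇒ L.
L = (74 + 412·x + 948·x^2 + 864·x^3 + 648·x^4) + (17 + 212·x + 890·x^2 + 1644·x^3 + 1764·x^4 + 1080·x^5)·Dx + (-5 - 27·x - 33·x^2 + 68·x^3 + 276·x^4 + 396·x^5 + 216·x^6)·Dx^2  (order 2).
h: a_k = -5, -20, -71, -212, -632, -1682, -4685, -11936, …
ICs: h(0) = -5, h′(0) = -20.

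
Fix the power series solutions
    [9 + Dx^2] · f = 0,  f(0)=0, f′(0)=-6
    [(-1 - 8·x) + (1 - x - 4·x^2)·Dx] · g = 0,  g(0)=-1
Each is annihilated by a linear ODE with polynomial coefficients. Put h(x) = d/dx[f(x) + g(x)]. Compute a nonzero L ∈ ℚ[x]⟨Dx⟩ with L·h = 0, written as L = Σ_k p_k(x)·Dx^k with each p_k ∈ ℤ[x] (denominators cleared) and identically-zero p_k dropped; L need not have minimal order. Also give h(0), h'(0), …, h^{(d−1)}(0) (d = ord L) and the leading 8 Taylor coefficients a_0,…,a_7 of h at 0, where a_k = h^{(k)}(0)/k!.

f: a_k = 0, -6, 0, 9, 0, -81/20, 0, 243/280, …
g: a_k = -1, -1, -5, -9, -29, -65, -181, -441, …
f+g: L₀ = lclm(L_f,L_g), ord ≤ 2+1.
Derive L from L₀ (diff closure).
L = (2358 + 13068·x + 57006·x^2 + 38520·x^3 + 83520·x^4 + 31104·x^5 + 41472·x^6) + (-189 - 1413·x + 1251·x^2 + 4203·x^3 + 5580·x^4 + 11952·x^5 + 12096·x^6 + 13824·x^7)·Dx + (262 + 1452·x + 6334·x^2 + 4280·x^3 + 9280·x^4 + 3456·x^5 + 4608·x^6)·Dx^2 + (-21 - 157·x + 139·x^2 + 467·x^3 + 620·x^4 + 1328·x^5 + 1344·x^6 + 1536·x^7)·Dx^3  (order 3).
h: a_k = -7, -10, 0, -116, -1381/4, -1086, -123237/40, -9320, …
ICs: h(0) = -7, h′(0) = -10, h′′(0) = 0.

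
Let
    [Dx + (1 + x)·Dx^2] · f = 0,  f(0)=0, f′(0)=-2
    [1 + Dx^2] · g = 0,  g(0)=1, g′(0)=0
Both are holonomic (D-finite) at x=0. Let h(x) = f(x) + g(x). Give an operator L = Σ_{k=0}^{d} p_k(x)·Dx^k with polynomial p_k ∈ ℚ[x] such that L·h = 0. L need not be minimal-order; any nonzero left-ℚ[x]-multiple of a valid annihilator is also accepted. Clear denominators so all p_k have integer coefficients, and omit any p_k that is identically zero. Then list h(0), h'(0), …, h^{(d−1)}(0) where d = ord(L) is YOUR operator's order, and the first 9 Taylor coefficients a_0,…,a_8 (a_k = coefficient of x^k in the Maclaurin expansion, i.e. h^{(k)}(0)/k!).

f: a_k = 0, -2, 1, -2/3, 1/2, -2/5, 1/3, -2/7, 1/4, …
g: a_k = 1, 0, -1/2, 0, 1/24, 0, -1/720, 0, 1/40320, …
Weyl lclm of L_f,L_g ⇒ L₀ (ord ≤ 4).
L = (7 + 2·x + x^2)·Dx + (3 + 5·x + 3·x^2 + x^3)·Dx^2 + (7 + 2·x + x^2)·Dx^3 + (3 + 5·x + 3·x^2 + x^3)·Dx^4  (order 4).
h: a_k = 1, -2, 1/2, -2/3, 13/24, -2/5, 239/720, -2/7, 10081/40320, …
ICs: h(0) = 1, h′(0) = -2, h′′(0) = 1, h′′′(0) = -4.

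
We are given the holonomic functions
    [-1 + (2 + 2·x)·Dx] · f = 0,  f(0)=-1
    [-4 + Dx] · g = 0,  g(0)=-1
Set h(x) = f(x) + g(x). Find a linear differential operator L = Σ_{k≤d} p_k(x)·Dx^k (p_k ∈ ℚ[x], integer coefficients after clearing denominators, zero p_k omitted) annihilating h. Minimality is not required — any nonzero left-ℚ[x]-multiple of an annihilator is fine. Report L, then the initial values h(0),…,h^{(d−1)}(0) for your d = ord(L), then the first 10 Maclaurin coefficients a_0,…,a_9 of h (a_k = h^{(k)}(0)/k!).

f: a_k = -1, -1/2, 1/8, -1/16, 5/128, -7/256, 21/1024, -33/2048, 429/32768, -715/65536, …
g: a_k = -1, -4, -8, -32/3, -32/3, -128/15, -256/45, -1024/315, -512/315, -2048/2835, …
Weyl lclm of L_f,L_g ⇒ L₀ (ord ≤ 2).
L = (36 + 32·x) + (-65 - 128·x - 64·x^2)·Dx + (14 + 30·x + 16·x^2)·Dx^2  (order 2).
h: a_k = -2, -9/2, -63/8, -515/48, -4081/384, -32873/3840, -261199/46080, -2107547/645120, -16642081/10321920, -136244753/185794560, …
ICs: h(0) = -2, h′(0) = -9/2.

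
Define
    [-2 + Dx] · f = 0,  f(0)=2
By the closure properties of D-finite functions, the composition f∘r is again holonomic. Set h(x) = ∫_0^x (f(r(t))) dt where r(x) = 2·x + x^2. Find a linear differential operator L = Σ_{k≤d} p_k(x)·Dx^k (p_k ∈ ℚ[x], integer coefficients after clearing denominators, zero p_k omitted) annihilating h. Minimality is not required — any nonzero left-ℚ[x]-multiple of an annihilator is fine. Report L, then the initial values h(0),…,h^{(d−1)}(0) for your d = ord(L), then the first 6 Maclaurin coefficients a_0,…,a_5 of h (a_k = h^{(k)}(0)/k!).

f: a_k = 2, 4, 4, 8/3, 4/3, 8/15, …
h₀=f(r): pull back L_f along r ⇒ L₀.
h=∫h₀ ⇒ L = L₀·Dx.
L = (-4 - 4·x)·Dx + Dx^2  (order 2).
h: a_k = 0, 2, 4, 20/3, 28/3, 172/15, …
ICs: h(0) = 0, h′(0) = 2.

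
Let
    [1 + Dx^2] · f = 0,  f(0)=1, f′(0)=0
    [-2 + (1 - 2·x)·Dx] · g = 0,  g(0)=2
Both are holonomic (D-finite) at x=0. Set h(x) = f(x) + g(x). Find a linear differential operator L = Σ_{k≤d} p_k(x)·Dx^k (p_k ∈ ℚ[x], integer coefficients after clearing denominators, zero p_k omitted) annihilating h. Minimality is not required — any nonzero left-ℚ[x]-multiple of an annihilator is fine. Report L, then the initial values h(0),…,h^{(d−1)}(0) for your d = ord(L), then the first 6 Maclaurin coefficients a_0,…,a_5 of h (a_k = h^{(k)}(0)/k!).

L = (-50 + 8·x - 8·x^2) + (9 - 22·x + 12·x^2 - 8·x^3)·Dx + (-50 + 8·x - 8·x^2)·Dx^2 + (9 - 22·x + 12·x^2 - 8·x^3)·Dx^3  (order 3).
h: a_k = 3, 4, 15/2, 16, 769/24, 64, …
ICs: h(0) = 3, h′(0) = 4, h′′(0) = 15.

f: a_k = 1, 0, -1/2, 0, 1/24, 0, …
g: a_k = 2, 4, 8, 16, 32, 64, …
Weyl lclm of L_f,L_g ⇒ L₀ (ord ≤ 3).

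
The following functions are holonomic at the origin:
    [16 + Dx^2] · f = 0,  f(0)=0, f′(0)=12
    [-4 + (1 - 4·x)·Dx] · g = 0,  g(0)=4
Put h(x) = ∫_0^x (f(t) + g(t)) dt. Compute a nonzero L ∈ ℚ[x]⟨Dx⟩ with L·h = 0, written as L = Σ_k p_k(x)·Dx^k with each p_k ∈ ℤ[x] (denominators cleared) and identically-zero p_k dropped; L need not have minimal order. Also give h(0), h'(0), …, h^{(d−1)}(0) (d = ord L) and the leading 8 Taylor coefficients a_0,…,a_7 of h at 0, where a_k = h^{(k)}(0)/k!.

f: a_k = 0, 12, 0, -32, 0, 128/5, 0, -1024/105, …
g: a_k = 4, 16, 64, 256, 1024, 4096, 16384, 65536, …
L₀ := lclm(L_f,L_g); ord L₀ ≤ 2+1.
h=∫h₀ ⇒ L = L₀·Dx.
L = (-448 + 512·x - 1024·x^2)·Dx + (48 - 320·x + 768·x^2 - 1024·x^3)·Dx^2 + (-28 + 32·x - 64·x^2)·Dx^3 + (3 - 20·x + 48·x^2 - 64·x^3)·Dx^4  (order 4).
h: a_k = 0, 4, 14, 64/3, 56, 1024/5, 10304/15, 16384/7, …
ICs: h(0) = 0, h′(0) = 4, h′′(0) = 28, h′′′(0) = 128.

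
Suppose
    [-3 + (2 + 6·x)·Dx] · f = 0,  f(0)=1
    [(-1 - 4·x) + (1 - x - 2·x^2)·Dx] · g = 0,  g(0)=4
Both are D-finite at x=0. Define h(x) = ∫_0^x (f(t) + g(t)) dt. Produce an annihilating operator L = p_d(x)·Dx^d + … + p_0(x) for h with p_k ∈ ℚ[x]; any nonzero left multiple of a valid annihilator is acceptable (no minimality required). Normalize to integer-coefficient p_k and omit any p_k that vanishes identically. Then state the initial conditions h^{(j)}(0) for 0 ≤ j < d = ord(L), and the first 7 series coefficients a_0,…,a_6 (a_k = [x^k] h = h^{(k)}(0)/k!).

L = (45 + 207·x + 306·x^2 + 360·x^3)·Dx + (-33 - 174·x - 573·x^2 - 1044·x^3 - 900·x^4)·Dx^2 + (-2 + 30·x + 138·x^2 - 38·x^3 - 504·x^4 - 360·x^5)·Dx^3  (order 3).
h: a_k = 0, 5, 11/4, 29/8, 347/64, 5227/640, 7735/512, …
ICs: h(0) = 0, h′(0) = 5, h′′(0) = 11/2.

f: a_k = 1, 3/2, -9/8, 27/16, -405/128, 1701/256, -15309/1024, …
g: a_k = 4, 4, 12, 20, 44, 84, 172, …
Sum ⇒ L₀ = lclm(L_f,L_g) in ℚ(x)⟨Dx⟩.
∫: right-multiply L₀ by Dx.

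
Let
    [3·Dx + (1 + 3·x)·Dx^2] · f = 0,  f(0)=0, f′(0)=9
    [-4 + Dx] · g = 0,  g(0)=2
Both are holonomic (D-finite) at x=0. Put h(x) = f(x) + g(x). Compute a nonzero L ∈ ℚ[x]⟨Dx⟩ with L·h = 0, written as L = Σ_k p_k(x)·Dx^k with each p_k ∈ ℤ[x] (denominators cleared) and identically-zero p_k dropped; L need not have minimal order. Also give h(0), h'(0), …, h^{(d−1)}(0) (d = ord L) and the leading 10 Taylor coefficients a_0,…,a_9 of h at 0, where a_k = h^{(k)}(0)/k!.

L = (-120 - 144·x)·Dx + (2 - 96·x - 144·x^2)·Dx^2 + (7 + 33·x + 36·x^2)·Dx^3  (order 3).
h: a_k = 2, 17, 5/2, 145/3, -473/12, 2443/15, -31781/90, 297293/315, -6191953/2520, 18604531/2835, …
ICs: h(0) = 2, h′(0) = 17, h′′(0) = 5.

f: a_k = 0, 9, -27/2, 27, -243/4, 729/5, -729/2, 6561/7, -19683/8, 6561, …
g: a_k = 2, 8, 16, 64/3, 64/3, 256/15, 512/45, 2048/315, 1024/315, 4096/2835, …
f+g: L₀ = lclm(L_f,L_g), ord ≤ 2+1.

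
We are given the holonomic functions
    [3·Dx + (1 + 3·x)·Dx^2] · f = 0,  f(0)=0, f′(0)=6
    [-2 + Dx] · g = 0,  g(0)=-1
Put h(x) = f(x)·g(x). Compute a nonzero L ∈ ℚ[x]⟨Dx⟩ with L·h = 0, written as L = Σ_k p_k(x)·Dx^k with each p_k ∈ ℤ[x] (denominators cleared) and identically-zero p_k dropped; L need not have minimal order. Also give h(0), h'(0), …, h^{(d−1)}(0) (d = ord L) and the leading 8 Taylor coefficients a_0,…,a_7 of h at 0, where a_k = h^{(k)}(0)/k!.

L = (-2 + 12·x) + (-1 - 12·x)·Dx + (1 + 3·x)·Dx^2  (order 2).
h: a_k = 0, -6, -3, -12, 29/2, -221/5, 110, -30386/105, …
ICs: h(0) = 0, h′(0) = -6.

f: a_k = 0, 6, -9, 18, -81/2, 486/5, -243, 4374/7, …
g: a_k = -1, -2, -2, -4/3, -2/3, -4/15, -4/45, -8/315, …
Sym-product of L_f,L_g gives L₀ (≤ ord 2).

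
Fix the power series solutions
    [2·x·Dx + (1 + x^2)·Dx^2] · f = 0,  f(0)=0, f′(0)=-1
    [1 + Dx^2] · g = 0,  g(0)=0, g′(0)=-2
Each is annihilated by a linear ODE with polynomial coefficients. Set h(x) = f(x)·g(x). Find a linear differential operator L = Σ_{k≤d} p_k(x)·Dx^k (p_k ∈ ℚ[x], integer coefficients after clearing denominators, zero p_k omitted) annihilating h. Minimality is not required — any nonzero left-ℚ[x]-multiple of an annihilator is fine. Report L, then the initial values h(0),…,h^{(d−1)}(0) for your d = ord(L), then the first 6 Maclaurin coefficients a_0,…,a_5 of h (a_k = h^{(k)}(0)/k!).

L = (10 + 26·x^2 + 11·x^4 + 4·x^6 + x^8) + (12·x + 20·x^3 + 12·x^5 + 4·x^7)·Dx + (12 + 32·x^2 + 18·x^4 + 8·x^6 + 2·x^8)·Dx^2 + (12·x + 20·x^3 + 12·x^5 + 4·x^7)·Dx^3 + (2 + 6·x^2 + 7·x^4 + 4·x^6 + x^8)·Dx^4  (order 4).
h: a_k = 0, 0, 2, 0, -1, 0, …
ICs: h(0) = 0, h′(0) = 0, h′′(0) = 4, h′′′(0) = 0.

f: a_k = 0, -1, 0, 1/3, 0, -1/5, …
g: a_k = 0, -2, 0, 1/3, 0, -1/60, …
f·g: L₀ = L_f ⊗_s L_g, ord ≤ 2·2.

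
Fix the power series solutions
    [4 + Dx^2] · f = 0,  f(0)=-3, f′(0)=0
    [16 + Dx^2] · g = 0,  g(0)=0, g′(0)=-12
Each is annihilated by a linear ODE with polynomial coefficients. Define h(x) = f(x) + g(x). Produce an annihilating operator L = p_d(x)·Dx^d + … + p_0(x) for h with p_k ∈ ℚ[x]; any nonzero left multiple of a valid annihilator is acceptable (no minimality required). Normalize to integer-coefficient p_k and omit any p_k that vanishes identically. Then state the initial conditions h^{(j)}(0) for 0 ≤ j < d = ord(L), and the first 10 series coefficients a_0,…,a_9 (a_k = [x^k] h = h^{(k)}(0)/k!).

L = 64 + 20·Dx^2 + Dx^4  (order 4).
h: a_k = -3, -12, 6, 32, -2, -128/5, 4/15, 1024/105, -2/105, -2048/945, …
ICs: h(0) = -3, h′(0) = -12, h′′(0) = 12, h′′′(0) = 192.

f: a_k = -3, 0, 6, 0, -2, 0, 4/15, 0, -2/105, 0, …
g: a_k = 0, -12, 0, 32, 0, -128/5, 0, 1024/105, 0, -2048/945, …
f+g: L₀ = lclm(L_f,L_g), ord ≤ 2+2.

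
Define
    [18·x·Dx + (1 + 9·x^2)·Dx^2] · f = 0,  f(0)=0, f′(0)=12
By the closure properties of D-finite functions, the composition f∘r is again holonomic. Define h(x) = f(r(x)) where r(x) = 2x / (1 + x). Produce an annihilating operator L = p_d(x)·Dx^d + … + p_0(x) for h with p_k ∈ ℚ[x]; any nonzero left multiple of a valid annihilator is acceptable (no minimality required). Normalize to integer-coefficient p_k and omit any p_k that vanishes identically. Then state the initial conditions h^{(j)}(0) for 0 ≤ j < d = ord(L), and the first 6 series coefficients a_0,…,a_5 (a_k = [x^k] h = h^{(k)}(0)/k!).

L = (2 + 74·x)·Dx + (1 + 2·x + 37·x^2)·Dx^2  (order 2).
h: a_k = 0, 24, -24, -264, 840, 22584/5, …
ICs: h(0) = 0, h′(0) = 24.

f: a_k = 0, 12, 0, -36, 0, 972/5, …
Substitute x→r, Dx→(1/r')Dx; clear ⇒ L₀.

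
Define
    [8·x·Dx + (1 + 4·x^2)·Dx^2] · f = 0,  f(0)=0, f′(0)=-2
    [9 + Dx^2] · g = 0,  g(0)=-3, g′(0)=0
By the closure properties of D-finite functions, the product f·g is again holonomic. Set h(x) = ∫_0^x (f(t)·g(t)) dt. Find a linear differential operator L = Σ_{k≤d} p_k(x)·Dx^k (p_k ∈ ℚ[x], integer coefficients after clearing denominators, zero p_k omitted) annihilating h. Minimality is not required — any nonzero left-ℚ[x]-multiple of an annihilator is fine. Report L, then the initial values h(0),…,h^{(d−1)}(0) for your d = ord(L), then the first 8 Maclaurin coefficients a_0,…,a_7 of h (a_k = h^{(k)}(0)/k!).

L = (2925 + 31536·x^2 + 95904·x^4 + 186624·x^6 + 186624·x^8)·Dx + (2448·x + 20160·x^3 + 62208·x^5 + 82944·x^7)·Dx^2 + (442 + 5088·x^2 + 19008·x^4 + 41472·x^6 + 41472·x^8)·Dx^3 + (272·x + 2240·x^3 + 6912·x^5 + 9216·x^7)·Dx^4 + (13 + 176·x^2 + 928·x^4 + 2304·x^6 + 2304·x^8)·Dx^5  (order 5).
h: a_k = 0, 0, 3, 0, -35/4, 0, 503/40, 0, …
ICs: h(0) = 0, h′(0) = 0, h′′(0) = 6, h′′′(0) = 0, h′′′′(0) = -210.

f: a_k = 0, -2, 0, 8/3, 0, -32/5, 0, 128/7, …
g: a_k = -3, 0, 27/2, 0, -81/8, 0, 243/80, 0, …
Sym-product of L_f,L_g gives L₀ (≤ ord 4).
∫: right-multiply L₀ by Dx.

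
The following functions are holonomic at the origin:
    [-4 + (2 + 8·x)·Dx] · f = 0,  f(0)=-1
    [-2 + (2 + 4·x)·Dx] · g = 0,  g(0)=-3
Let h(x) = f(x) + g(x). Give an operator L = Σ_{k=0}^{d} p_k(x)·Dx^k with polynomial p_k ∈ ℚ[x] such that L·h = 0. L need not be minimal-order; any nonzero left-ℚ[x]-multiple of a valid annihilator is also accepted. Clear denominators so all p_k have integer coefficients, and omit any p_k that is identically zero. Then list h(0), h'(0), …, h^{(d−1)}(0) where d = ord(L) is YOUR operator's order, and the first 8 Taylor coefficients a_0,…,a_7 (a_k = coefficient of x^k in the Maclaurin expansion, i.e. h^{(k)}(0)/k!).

f: a_k = -1, -2, 2, -4, 10, -28, 84, -264, …
g: a_k = -3, -3, 3/2, -3/2, 15/8, -21/8, 63/16, -99/16, …
Weyl lclm of L_f,L_g ⇒ L₀ (ord ≤ 2).
L = -2 + (3 + 8·x)·Dx + (1 + 6·x + 8·x^2)·Dx^2  (order 2).
h: a_k = -4, -5, 7/2, -11/2, 95/8, -245/8, 1407/16, -4323/16, …
ICs: h(0) = -4, h′(0) = -5.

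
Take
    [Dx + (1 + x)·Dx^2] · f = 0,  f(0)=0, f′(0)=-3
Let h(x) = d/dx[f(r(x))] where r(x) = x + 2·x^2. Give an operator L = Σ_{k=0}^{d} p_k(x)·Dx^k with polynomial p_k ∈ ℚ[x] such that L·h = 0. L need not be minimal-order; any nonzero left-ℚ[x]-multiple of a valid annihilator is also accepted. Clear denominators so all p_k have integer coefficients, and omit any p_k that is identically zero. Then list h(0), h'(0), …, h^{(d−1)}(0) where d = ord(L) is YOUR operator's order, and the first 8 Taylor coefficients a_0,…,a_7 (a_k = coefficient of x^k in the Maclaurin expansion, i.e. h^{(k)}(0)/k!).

f: a_k = 0, -3, 3/2, -1, 3/4, -3/5, 1/2, -3/7, …
Change of var in L_f (x↦r) gives L₀.
Derive L from L₀ (diff closure).
L = (-3 + 4·x + 8·x^2) + (1 + 5·x + 6·x^2 + 8·x^3)·Dx  (order 1).
h: a_k = -3, -9, 15, 3, -33, 27, 39, -93, …
ICs: h(0) = -3.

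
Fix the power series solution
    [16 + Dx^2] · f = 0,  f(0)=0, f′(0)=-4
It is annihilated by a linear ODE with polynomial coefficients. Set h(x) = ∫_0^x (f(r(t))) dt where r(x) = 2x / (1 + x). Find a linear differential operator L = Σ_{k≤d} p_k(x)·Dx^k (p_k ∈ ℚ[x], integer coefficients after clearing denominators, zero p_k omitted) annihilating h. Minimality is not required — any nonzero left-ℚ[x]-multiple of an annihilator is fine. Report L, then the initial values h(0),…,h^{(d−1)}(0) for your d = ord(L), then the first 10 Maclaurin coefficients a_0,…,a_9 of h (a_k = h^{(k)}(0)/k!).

f: a_k = 0, -4, 0, 32/3, 0, -128/15, 0, 1024/315, 0, -2048/2835, …
h₀=f(r): pull back L_f along r ⇒ L₀.
Integrate: L := L₀·Dx.
L = 64·Dx + (2 + 6·x + 6·x^2 + 2·x^3)·Dx^2 + (1 + 4·x + 6·x^2 + 4·x^3 + x^4)·Dx^3  (order 3).
h: a_k = 0, 0, -4, 8/3, 58/3, -248/5, 1732/45, 520/7, -94811/315, 218728/405, …
ICs: h(0) = 0, h′(0) = 0, h′′(0) = -8.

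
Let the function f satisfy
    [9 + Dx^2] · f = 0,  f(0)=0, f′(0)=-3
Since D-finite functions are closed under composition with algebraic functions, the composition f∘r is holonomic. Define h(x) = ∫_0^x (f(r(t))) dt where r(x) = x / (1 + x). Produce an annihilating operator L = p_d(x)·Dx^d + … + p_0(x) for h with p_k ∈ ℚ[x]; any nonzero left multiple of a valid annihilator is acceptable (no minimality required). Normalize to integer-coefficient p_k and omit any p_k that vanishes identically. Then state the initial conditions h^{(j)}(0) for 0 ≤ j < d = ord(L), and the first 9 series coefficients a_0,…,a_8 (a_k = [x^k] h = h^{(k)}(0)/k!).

f: a_k = 0, -3, 0, 9/2, 0, -81/40, 0, 243/560, 0, …
L₀ from L_f via x↦r, Dx↦r'^{-1}Dx.
Integrate: L := L₀·Dx.
L = 9·Dx + (2 + 6·x + 6·x^2 + 2·x^3)·Dx^2 + (1 + 4·x + 6·x^2 + 4·x^3 + x^4)·Dx^3  (order 3).
h: a_k = 0, 0, -3/2, 1, 3/8, -21/10, 293/80, -255/56, 19353/4480, …
ICs: h(0) = 0, h′(0) = 0, h′′(0) = -3.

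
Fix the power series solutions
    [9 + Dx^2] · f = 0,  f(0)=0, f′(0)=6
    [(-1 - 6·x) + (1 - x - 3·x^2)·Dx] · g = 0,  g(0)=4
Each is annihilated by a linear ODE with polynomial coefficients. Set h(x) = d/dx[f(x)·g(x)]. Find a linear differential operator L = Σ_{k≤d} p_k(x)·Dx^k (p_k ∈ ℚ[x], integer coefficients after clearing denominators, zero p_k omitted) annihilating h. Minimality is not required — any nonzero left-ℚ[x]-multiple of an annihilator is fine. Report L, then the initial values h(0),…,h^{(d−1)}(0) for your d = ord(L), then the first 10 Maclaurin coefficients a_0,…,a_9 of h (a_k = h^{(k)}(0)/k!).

f: a_k = 0, 6, 0, -9, 0, 81/20, 0, -243/280, 0, 243/2240, …
g: a_k = 4, 4, 16, 28, 76, 160, 388, 868, 2032, 4636, …
Product ⇒ symmetric product L₀, ord ≤ 2.
Derive L from L₀ (diff closure).
L = (-15 - 54·x - 135·x^2 + 162·x^3 + 243·x^4) + (6·x + 54·x^2 + 108·x^3)·Dx + (1 - 4·x - 9·x^2 + 18·x^3 + 27·x^4)·Dx^2  (order 2).
h: a_k = 24, 48, 180, 528, 1641, 21726/5, 119373/10, 217164/7, 9066303/112, 11551755/56, …
ICs: h(0) = 24, h′(0) = 48.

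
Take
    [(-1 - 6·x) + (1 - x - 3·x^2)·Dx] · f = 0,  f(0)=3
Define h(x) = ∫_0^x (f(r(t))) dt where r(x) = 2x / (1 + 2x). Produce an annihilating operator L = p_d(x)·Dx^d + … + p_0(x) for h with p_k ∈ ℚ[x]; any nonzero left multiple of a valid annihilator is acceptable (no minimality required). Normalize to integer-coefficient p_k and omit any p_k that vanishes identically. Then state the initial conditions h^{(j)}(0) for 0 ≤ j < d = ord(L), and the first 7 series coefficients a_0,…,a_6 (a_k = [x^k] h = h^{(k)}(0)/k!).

L = (2 + 28·x)·Dx + (-1 - 4·x + 8·x^2 + 24·x^3)·Dx^2  (order 2).
h: a_k = 0, 3, 3, 12, 0, 432/5, -144, …
ICs: h(0) = 0, h′(0) = 3.

f: a_k = 3, 3, 12, 21, 57, 120, 291, …
L₀ from L_f via x↦r, Dx↦r'^{-1}Dx.
Integrate: L := L₀·Dx.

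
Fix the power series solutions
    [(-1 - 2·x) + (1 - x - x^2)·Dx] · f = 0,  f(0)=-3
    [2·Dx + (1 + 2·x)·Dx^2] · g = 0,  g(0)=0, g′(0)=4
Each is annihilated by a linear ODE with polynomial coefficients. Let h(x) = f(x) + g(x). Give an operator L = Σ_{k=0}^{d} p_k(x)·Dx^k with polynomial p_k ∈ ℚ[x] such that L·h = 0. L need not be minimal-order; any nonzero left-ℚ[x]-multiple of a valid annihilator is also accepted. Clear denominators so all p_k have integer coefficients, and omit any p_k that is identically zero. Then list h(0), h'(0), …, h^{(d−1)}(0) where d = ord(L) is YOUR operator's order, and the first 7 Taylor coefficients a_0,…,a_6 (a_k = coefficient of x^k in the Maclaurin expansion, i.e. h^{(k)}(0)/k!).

f: a_k = -3, -3, -6, -9, -15, -24, -39, …
g: a_k = 0, 4, -4, 16/3, -8, 64/5, -64/3, …
Weyl lclm of L_f,L_g ⇒ L₀ (ord ≤ 3).
L = (34 + 92·x + 116·x^2 + 48·x^3 + 24·x^4)·Dx + (5 + 60·x + 170·x^2 + 180·x^3 + 100·x^4 + 40·x^5)·Dx^2 + (-3 - 11·x - 5·x^2 + 20·x^3 + 30·x^4 + 24·x^5 + 8·x^6)·Dx^3  (order 3).
h: a_k = -3, 1, -10, -11/3, -23, -56/5, -181/3, …
ICs: h(0) = -3, h′(0) = 1, h′′(0) = -20.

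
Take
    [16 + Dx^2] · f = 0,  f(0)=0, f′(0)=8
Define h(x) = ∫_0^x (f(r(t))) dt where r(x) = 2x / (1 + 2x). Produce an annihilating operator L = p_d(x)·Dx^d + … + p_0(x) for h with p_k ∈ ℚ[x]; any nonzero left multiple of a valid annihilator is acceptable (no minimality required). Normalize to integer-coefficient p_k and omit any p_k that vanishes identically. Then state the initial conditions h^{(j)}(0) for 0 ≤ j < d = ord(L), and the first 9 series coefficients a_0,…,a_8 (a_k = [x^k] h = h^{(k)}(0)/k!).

f: a_k = 0, 8, 0, -64/3, 0, 256/15, 0, -2048/315, 0, …
h₀=f(r): pull back L_f along r ⇒ L₀.
h=∫h₀ ⇒ L = L₀·Dx.
L = 64·Dx + (4 + 24·x + 48·x^2 + 32·x^3)·Dx^2 + (1 + 8·x + 24·x^2 + 32·x^3 + 16·x^4)·Dx^3  (order 3).
h: a_k = 0, 0, 8, -32/3, -80/3, 896/5, -24704/45, 7680/7, -315008/315, …
ICs: h(0) = 0, h′(0) = 0, h′′(0) = 16.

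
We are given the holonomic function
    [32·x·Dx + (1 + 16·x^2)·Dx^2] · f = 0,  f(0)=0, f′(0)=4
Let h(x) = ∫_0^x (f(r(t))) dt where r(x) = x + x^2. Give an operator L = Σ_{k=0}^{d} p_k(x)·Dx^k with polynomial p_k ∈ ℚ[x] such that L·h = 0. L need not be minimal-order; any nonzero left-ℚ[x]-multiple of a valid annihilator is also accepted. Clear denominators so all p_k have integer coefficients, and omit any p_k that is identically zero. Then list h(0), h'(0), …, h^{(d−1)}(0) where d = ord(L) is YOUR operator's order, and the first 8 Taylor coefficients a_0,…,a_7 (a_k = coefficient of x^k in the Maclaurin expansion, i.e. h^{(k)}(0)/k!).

L = (-2 + 32·x + 128·x^2 + 192·x^3 + 96·x^4)·Dx^2 + (1 + 2·x + 16·x^2 + 64·x^3 + 80·x^4 + 32·x^5)·Dx^3  (order 3).
h: a_k = 0, 0, 2, 4/3, -16/3, -64/5, 352/15, 3008/21, …
ICs: h(0) = 0, h′(0) = 0, h′′(0) = 4.

f: a_k = 0, 4, 0, -64/3, 0, 1024/5, 0, -16384/7, …
f∘r: x↦r, Dx↦Dx/r' in L_f ⇒ L₀.
h=∫h₀ ⇒ L = L₀·Dx.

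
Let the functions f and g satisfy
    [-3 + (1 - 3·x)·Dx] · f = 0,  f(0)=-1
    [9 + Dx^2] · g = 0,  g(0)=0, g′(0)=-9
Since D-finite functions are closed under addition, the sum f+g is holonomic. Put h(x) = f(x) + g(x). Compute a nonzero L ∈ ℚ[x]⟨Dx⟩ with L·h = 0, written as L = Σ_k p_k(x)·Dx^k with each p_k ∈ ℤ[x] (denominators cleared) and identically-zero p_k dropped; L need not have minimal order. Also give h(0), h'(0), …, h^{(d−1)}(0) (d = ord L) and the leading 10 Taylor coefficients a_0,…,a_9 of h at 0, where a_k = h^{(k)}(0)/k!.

f: a_k = -1, -3, -9, -27, -81, -243, -729, -2187, -6561, -19683, …
g: a_k = 0, -9, 0, 27/2, 0, -243/40, 0, 729/560, 0, -729/4480, …
L₀ := lclm(L_f,L_g); ord L₀ ≤ 1+2.
L = (63 - 54·x + 81·x^2) + (-9 + 45·x - 81·x^2 + 81·x^3)·Dx + (7 - 6·x + 9·x^2)·Dx^2 + (-1 + 5·x - 9·x^2 + 9·x^3)·Dx^3  (order 3).
h: a_k = -1, -12, -9, -27/2, -81, -9963/40, -729, -1223991/560, -6561, -88180569/4480, …
ICs: h(0) = -1, h′(0) = -12, h′′(0) = -18.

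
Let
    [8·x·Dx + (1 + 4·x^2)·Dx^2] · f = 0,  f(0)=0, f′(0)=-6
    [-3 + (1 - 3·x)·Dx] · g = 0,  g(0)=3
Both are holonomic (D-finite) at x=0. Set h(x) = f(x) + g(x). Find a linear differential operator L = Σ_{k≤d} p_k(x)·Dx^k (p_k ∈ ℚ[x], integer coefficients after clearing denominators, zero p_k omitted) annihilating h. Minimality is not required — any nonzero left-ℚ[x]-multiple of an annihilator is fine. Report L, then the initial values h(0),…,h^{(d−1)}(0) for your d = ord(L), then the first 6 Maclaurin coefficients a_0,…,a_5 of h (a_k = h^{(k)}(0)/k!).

L = (24 - 288·x - 288·x^2)·Dx + (-31 + 24·x - 204·x^2 - 288·x^3)·Dx^2 + (3 - 5·x - 20·x^3 - 48·x^4)·Dx^3  (order 3).
h: a_k = 3, 3, 27, 89, 243, 3549/5, …
ICs: h(0) = 3, h′(0) = 3, h′′(0) = 54.

f: a_k = 0, -6, 0, 8, 0, -96/5, …
g: a_k = 3, 9, 27, 81, 243, 729, …
f+g: L₀ = lclm(L_f,L_g), ord ≤ 2+1.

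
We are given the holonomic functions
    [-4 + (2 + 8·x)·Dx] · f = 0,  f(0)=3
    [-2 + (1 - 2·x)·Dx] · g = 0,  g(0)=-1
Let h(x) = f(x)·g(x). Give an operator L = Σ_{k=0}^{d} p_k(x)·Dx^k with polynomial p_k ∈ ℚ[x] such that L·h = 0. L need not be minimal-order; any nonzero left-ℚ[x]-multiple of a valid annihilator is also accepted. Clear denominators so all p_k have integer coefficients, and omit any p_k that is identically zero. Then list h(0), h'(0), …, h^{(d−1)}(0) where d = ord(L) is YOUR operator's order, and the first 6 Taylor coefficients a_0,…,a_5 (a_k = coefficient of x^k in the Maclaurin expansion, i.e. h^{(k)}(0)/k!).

f: a_k = 3, 6, -6, 12, -30, 84, …
g: a_k = -1, -2, -4, -8, -16, -32, …
Product ⇒ symmetric product L₀, ord ≤ 1.
L = (4 + 4·x) + (-1 - 2·x + 8·x^2)·Dx  (order 1).
h: a_k = -3, -12, -18, -48, -66, -216, …
ICs: h(0) = -3.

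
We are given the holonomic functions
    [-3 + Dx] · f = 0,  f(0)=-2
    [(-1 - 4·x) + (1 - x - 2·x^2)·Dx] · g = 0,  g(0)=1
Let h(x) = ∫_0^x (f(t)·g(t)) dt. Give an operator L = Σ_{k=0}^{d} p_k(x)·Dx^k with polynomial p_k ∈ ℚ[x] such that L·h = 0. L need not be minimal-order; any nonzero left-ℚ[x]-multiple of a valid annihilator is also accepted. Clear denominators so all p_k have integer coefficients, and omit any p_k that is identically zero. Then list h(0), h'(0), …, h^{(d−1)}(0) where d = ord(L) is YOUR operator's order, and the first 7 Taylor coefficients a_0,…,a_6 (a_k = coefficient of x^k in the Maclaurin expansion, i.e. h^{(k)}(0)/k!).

f: a_k = -2, -6, -9, -9, -27/4, -81/20, -81/40, …
g: a_k = 1, 1, 3, 5, 11, 21, 43, …
f·g: L₀ = L_f ⊗_s L_g, ord ≤ 1·1.
Integrate: L := L₀·Dx.
L = (4 + x - 6·x^2)·Dx + (-1 + x + 2·x^2)·Dx^2  (order 2).
h: a_k = 0, -2, -4, -7, -23/2, -379/20, -159/5, …
ICs: h(0) = 0, h′(0) = -2.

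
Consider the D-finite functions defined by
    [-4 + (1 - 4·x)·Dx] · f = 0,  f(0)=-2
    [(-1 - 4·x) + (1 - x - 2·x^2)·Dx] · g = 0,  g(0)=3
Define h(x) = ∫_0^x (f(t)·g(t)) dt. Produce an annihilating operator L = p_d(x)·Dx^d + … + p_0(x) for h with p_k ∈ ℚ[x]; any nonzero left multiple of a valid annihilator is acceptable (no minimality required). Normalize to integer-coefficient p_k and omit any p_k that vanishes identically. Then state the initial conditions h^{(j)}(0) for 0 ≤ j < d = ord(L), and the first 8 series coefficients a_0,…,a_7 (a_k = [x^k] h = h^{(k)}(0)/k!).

f: a_k = -2, -8, -32, -128, -512, -2048, -8192, -32768, …
g: a_k = 3, 3, 9, 15, 33, 63, 129, 255, …
h₀=f·g: eliminate ⇒ L₀, order ≤ 1·1.
h=∫h₀ ⇒ L = L₀·Dx.
L = (-5 + 4·x + 24·x^2)·Dx + (1 - 5·x + 2·x^2 + 8·x^3)·Dx^2  (order 2).
h: a_k = 0, -6, -15, -46, -291/2, -2394/5, -1617, -39066/7, …
ICs: h(0) = 0, h′(0) = -6.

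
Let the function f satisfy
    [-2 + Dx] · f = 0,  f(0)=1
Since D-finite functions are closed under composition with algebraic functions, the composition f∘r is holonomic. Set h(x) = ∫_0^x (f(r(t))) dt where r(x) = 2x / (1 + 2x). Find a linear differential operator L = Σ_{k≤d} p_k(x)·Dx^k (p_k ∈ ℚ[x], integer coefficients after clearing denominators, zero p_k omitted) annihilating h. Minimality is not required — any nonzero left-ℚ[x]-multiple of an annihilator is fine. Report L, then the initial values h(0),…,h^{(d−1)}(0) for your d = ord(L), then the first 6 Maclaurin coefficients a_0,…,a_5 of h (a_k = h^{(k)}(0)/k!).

f: a_k = 1, 2, 2, 4/3, 2/3, 4/15, …
f∘r: x↦r, Dx↦Dx/r' in L_f ⇒ L₀.
h=∫₀ˣh₀: take L = L₀·Dx.
L = -4·Dx + (1 + 4·x + 4·x^2)·Dx^2  (order 2).
h: a_k = 0, 1, 2, 0, -4/3, 32/15, …
ICs: h(0) = 0, h′(0) = 1.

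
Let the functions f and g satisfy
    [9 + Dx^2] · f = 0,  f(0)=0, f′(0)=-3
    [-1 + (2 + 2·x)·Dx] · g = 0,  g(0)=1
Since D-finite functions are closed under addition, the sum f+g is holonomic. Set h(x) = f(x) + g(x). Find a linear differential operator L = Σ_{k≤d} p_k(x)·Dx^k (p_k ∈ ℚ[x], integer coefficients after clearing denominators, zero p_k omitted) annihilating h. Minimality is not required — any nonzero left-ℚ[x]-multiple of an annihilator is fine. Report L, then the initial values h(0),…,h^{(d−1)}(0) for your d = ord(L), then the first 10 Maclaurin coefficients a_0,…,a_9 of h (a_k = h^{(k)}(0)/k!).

L = (-351 - 648·x - 324·x^2) + (630 + 1926·x + 1944·x^2 + 648·x^3)·Dx + (-39 - 72·x - 36·x^2)·Dx^2 + (70 + 214·x + 216·x^2 + 72·x^3)·Dx^3  (order 3).
h: a_k = 1, -5/2, -1/8, 73/16, -5/128, -2557/1280, -21/1024, 32259/71680, -429/32768, -99391/2293760, …
ICs: h(0) = 1, h′(0) = -5/2, h′′(0) = -1/4.

f: a_k = 0, -3, 0, 9/2, 0, -81/40, 0, 243/560, 0, -243/4480, …
g: a_k = 1, 1/2, -1/8, 1/16, -5/128, 7/256, -21/1024, 33/2048, -429/32768, 715/65536, …
Weyl lclm of L_f,L_g ⇒ L₀ (ord ≤ 3).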